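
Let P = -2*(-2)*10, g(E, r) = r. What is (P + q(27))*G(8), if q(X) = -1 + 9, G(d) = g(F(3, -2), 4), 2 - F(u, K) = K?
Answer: 192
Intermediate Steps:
F(u, K) = 2 - K
P = 40 (P = 4*10 = 40)
G(d) = 4
q(X) = 8
(P + q(27))*G(8) = (40 + 8)*4 = 48*4 = 192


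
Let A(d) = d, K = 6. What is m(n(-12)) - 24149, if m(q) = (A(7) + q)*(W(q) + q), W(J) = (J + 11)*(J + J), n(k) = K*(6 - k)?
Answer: 2944231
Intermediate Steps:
n(k) = 36 - 6*k (n(k) = 6*(6 - k) = 36 - 6*k)
W(J) = 2*J*(11 + J) (W(J) = (11 + J)*(2*J) = 2*J*(11 + J))
m(q) = (7 + q)*(q + 2*q*(11 + q)) (m(q) = (7 + q)*(2*q*(11 + q) + q) = (7 + q)*(q + 2*q*(11 + q)))
m(n(-12)) - 24149 = (36 - 6*(-12))*(161 + 2*(36 - 6*(-12))**2 + 37*(36 - 6*(-12))) - 24149 = (36 + 72)*(161 + 2*(36 + 72)**2 + 37*(36 + 72)) - 24149 = 108*(161 + 2*108**2 + 37*108) - 24149 = 108*(161 + 2*11664 + 3996) - 24149 = 108*(161 + 23328 + 3996) - 24149 = 108*27485 - 24149 = 2968380 - 24149 = 2944231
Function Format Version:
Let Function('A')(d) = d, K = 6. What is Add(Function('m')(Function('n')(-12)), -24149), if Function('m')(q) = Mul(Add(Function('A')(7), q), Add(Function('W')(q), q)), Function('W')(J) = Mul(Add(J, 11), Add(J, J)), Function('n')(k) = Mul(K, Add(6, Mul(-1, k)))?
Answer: 2944231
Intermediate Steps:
Function('n')(k) = Add(36, Mul(-6, k)) (Function('n')(k) = Mul(6, Add(6, Mul(-1, k))) = Add(36, Mul(-6, k)))
Function('W')(J) = Mul(2, J, Add(11, J)) (Function('W')(J) = Mul(Add(11, J), Mul(2, J)) = Mul(2, J, Add(11, J)))
Function('m')(q) = Mul(Add(7, q), Add(q, Mul(2, q, Add(11, q)))) (Function('m')(q) = Mul(Add(7, q), Add(Mul(2, q, Add(11, q)), q)) = Mul(Add(7, q), Add(q, Mul(2, q, Add(11, q)))))
Add(Function('m')(Function('n')(-12)), -24149) = Add(Mul(Add(36, Mul(-6, -12)), Add(161, Mul(2, Pow(Add(36, Mul(-6, -12)), 2)), Mul(37, Add(36, Mul(-6, -12))))), -24149) = Add(Mul(Add(36, 72), Add(161, Mul(2, Pow(Add(36, 72), 2)), Mul(37, Add(36, 72)))), -24149) = Add(Mul(108, Add(161, Mul(2, Pow(108, 2)), Mul(37, 108))), -24149) = Add(Mul(108, Add(161, Mul(2, 11664), 3996)), -24149) = Add(Mul(108, Add(161, 23328, 3996)), -24149) = Add(Mul(108, 27485), -24149) = Add(2968380, -24149) = 2944231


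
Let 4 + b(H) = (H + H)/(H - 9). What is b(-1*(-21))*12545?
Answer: -12545/2 ≈ -6272.5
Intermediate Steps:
b(H) = -4 + 2*H/(-9 + H) (b(H) = -4 + (H + H)/(H - 9) = -4 + (2*H)/(-9 + H) = -4 + 2*H/(-9 + H))
b(-1*(-21))*12545 = (2*(18 - (-1)*(-21))/(-9 - 1*(-21)))*12545 = (2*(18 - 1*21)/(-9 + 21))*12545 = (2*(18 - 21)/12)*12545 = (2*(1/12)*(-3))*12545 = -1/2*12545 = -12545/2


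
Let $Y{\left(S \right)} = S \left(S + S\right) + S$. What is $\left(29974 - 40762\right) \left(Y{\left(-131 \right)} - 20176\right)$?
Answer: $-151193820$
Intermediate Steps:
$Y{\left(S \right)} = S + 2 S^{2}$ ($Y{\left(S \right)} = S 2 S + S = 2 S^{2} + S = S + 2 S^{2}$)
$\left(29974 - 40762\right) \left(Y{\left(-131 \right)} - 20176\right) = \left(29974 - 40762\right) \left(- 131 \left(1 + 2 \left(-131\right)\right) - 20176\right) = - 10788 \left(- 131 \left(1 - 262\right) - 20176\right) = - 10788 \left(\left(-131\right) \left(-261\right) - 20176\right) = - 10788 \left(34191 - 20176\right) = \left(-10788\right) 14015 = -151193820$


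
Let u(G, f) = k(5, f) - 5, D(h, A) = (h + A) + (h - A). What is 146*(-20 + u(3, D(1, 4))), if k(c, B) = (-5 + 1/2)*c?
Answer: -6935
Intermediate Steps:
k(c, B) = -9*c/2 (k(c, B) = (-5 + ½)*c = -9*c/2)
D(h, A) = 2*h (D(h, A) = (A + h) + (h - A) = 2*h)
u(G, f) = -55/2 (u(G, f) = -9/2*5 - 5 = -45/2 - 5 = -55/2)
146*(-20 + u(3, D(1, 4))) = 146*(-20 - 55/2) = 146*(-95/2) = -6935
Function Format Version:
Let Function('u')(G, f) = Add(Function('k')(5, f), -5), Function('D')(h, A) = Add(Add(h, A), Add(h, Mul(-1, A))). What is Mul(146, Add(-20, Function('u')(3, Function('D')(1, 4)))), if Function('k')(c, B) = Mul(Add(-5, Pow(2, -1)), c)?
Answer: -6935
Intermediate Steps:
Function('k')(c, B) = Mul(Rational(-9, 2), c) (Function('k')(c, B) = Mul(Add(-5, Rational(1, 2)), c) = Mul(Rational(-9, 2), c))
Function('D')(h, A) = Mul(2, h) (Function('D')(h, A) = Add(Add(A, h), Add(h, Mul(-1, A))) = Mul(2, h))
Function('u')(G, f) = Rational(-55, 2) (Function('u')(G, f) = Add(Mul(Rational(-9, 2), 5), -5) = Add(Rational(-45, 2), -5) = Rational(-55, 2))
Mul(146, Add(-20, Function('u')(3, Function('D')(1, 4)))) = Mul(146, Add(-20, Rational(-55, 2))) = Mul(146, Rational(-95, 2)) = -6935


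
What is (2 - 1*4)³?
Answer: -8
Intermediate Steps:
(2 - 1*4)³ = (2 - 4)³ = (-2)³ = -8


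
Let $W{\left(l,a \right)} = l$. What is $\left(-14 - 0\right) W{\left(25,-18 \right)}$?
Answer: $-350$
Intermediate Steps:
$\left(-14 - 0\right) W{\left(25,-18 \right)} = \left(-14 - 0\right) 25 = \left(-14 + 0\right) 25 = \left(-14\right) 25 = -350$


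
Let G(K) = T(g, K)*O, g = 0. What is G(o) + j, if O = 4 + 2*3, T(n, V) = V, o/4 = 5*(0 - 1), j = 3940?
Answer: 3740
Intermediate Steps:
o = -20 (o = 4*(5*(0 - 1)) = 4*(5*(-1)) = 4*(-5) = -20)
O = 10 (O = 4 + 6 = 10)
G(K) = 10*K (G(K) = K*10 = 10*K)
G(o) + j = 10*(-20) + 3940 = -200 + 3940 = 3740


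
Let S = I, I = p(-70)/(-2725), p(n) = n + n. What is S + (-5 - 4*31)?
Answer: -70277/545 ≈ -128.95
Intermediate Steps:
p(n) = 2*n
I = 28/545 (I = (2*(-70))/(-2725) = -140*(-1/2725) = 28/545 ≈ 0.051376)
S = 28/545 ≈ 0.051376
S + (-5 - 4*31) = 28/545 + (-5 - 4*31) = 28/545 + (-5 - 124) = 28/545 - 129 = -70277/545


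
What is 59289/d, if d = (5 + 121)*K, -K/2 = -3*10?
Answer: 19763/2520 ≈ 7.8425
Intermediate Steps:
K = 60 (K = -(-6)*10 = -2*(-30) = 60)
d = 7560 (d = (5 + 121)*60 = 126*60 = 7560)
59289/d = 59289/7560 = 59289*(1/7560) = 19763/2520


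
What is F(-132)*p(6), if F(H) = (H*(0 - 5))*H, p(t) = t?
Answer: -522720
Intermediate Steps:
F(H) = -5*H² (F(H) = (H*(-5))*H = (-5*H)*H = -5*H²)
F(-132)*p(6) = -5*(-132)²*6 = -5*17424*6 = -87120*6 = -522720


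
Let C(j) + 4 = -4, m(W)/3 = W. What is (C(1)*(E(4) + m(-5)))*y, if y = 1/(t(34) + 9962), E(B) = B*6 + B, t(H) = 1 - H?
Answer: -104/9929 ≈ -0.010474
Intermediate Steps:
m(W) = 3*W
C(j) = -8 (C(j) = -4 - 4 = -8)
E(B) = 7*B (E(B) = 6*B + B = 7*B)
y = 1/9929 (y = 1/((1 - 1*34) + 9962) = 1/((1 - 34) + 9962) = 1/(-33 + 9962) = 1/9929 ≈ 0.00010072)
(C(1)*(E(4) + m(-5)))*y = -8*(7*4 + 3*(-5))*(1/9929) = -8*(28 - 15)*(1/9929) = -8*13*(1/9929) = -104*1/9929 = -104/9929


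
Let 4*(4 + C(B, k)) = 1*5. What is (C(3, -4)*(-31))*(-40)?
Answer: -3410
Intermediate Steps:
C(B, k) = -11/4 (C(B, k) = -4 + (1*5)/4 = -4 + (¼)*5 = -4 + 5/4 = -11/4)
(C(3, -4)*(-31))*(-40) = -11/4*(-31)*(-40) = (341/4)*(-40) = -3410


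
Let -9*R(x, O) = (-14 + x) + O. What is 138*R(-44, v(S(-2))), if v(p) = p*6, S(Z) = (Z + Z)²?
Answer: -1748/3 ≈ -582.67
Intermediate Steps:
S(Z) = 4*Z² (S(Z) = (2*Z)² = 4*Z²)
v(p) = 6*p
R(x, O) = 14/9 - O/9 - x/9 (R(x, O) = -((-14 + x) + O)/9 = -(-14 + O + x)/9 = 14/9 - O/9 - x/9)
138*R(-44, v(S(-2))) = 138*(14/9 - 2*4*(-2)²/3 - ⅑*(-44)) = 138*(14/9 - 2*4*4/3 + 44/9) = 138*(14/9 - 2*16/3 + 44/9) = 138*(14/9 - ⅑*96 + 44/9) = 138*(14/9 - 32/3 + 44/9) = 138*(-38/9) = -1748/3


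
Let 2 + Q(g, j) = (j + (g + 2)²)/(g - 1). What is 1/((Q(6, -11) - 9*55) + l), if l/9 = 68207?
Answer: 5/3066883 ≈ 1.6303e-6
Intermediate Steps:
l = 613863 (l = 9*68207 = 613863)
Q(g, j) = -2 + (j + (2 + g)²)/(-1 + g) (Q(g, j) = -2 + (j + (g + 2)²)/(g - 1) = -2 + (j + (2 + g)²)/(-1 + g))
1/((Q(6, -11) - 9*55) + l) = 1/(((6 - 11 + 6² + 2*6)/(-1 + 6) - 9*55) + 613863) = 1/(((6 - 11 + 36 + 12)/5 - 495) + 613863) = 1/(((⅕)*43 - 495) + 613863) = 1/((43/5 - 495) + 613863) = 1/(-2432/5 + 613863) = 1/(3066883/5) = 5/3066883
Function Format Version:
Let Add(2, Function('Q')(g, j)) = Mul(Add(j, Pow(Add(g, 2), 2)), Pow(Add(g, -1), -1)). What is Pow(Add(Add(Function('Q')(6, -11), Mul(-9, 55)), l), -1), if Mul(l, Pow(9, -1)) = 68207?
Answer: Rational(5, 3066883) ≈ 1.6303e-6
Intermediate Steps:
l = 613863 (l = Mul(9, 68207) = 613863)
Function('Q')(g, j) = Add(-2, Mul(Pow(Add(-1, g), -1), Add(j, Pow(Add(2, g), 2)))) (Function('Q')(g, j) = Add(-2, Mul(Add(j, Pow(Add(g, 2), 2)), Pow(Add(g, -1), -1))) = Add(-2, Mul(Add(j, Pow(Add(2, g), 2)), Pow(Add(-1, g), -1))) = Add(-2, Mul(Pow(Add(-1, g), -1), Add(j, Pow(Add(2, g), 2)))))
Pow(Add(Add(Function('Q')(6, -11), Mul(-9, 55)), l), -1) = Pow(Add(Add(Mul(Pow(Add(-1, 6), -1), Add(6, -11, Pow(6, 2), Mul(2, 6))), Mul(-9, 55)), 613863), -1) = Pow(Add(Add(Mul(Pow(5, -1), Add(6, -11, 36, 12)), -495), 613863), -1) = Pow(Add(Add(Mul(Rational(1, 5), 43), -495), 613863), -1) = Pow(Add(Add(Rational(43, 5), -495), 613863), -1) = Pow(Add(Rational(-2432, 5), 613863), -1) = Pow(Rational(3066883, 5), -1) = Rational(5, 3066883)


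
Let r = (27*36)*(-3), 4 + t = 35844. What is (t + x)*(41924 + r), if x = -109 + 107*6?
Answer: 1418837984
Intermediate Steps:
t = 35840 (t = -4 + 35844 = 35840)
x = 533 (x = -109 + 642 = 533)
r = -2916 (r = 972*(-3) = -2916)
(t + x)*(41924 + r) = (35840 + 533)*(41924 - 2916) = 36373*39008 = 1418837984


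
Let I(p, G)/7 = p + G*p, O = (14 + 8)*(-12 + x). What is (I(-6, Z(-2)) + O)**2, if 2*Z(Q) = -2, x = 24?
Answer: 69696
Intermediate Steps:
Z(Q) = -1 (Z(Q) = (1/2)*(-2) = -1)
O = 264 (O = (14 + 8)*(-12 + 24) = 22*12 = 264)
I(p, G) = 7*p + 7*G*p (I(p, G) = 7*(p + G*p) = 7*p + 7*G*p)
(I(-6, Z(-2)) + O)**2 = (7*(-6)*(1 - 1) + 264)**2 = (7*(-6)*0 + 264)**2 = (0 + 264)**2 = 264**2 = 69696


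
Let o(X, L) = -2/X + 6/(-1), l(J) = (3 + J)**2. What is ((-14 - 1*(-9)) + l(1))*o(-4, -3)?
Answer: -121/2 ≈ -60.500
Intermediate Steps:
o(X, L) = -6 - 2/X (o(X, L) = -2/X + 6*(-1) = -2/X - 6 = -6 - 2/X)
((-14 - 1*(-9)) + l(1))*o(-4, -3) = ((-14 - 1*(-9)) + (3 + 1)**2)*(-6 - 2/(-4)) = ((-14 + 9) + 4**2)*(-6 - 2*(-1/4)) = (-5 + 16)*(-6 + 1/2) = 11*(-11/2) = -121/2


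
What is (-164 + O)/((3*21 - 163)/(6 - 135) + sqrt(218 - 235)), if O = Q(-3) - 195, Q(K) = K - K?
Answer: -4631100/292897 + 5974119*I*sqrt(17)/292897 ≈ -15.811 + 84.098*I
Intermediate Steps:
Q(K) = 0
O = -195 (O = 0 - 195 = -195)
(-164 + O)/((3*21 - 163)/(6 - 135) + sqrt(218 - 235)) = (-164 - 195)/((3*21 - 163)/(6 - 135) + sqrt(218 - 235)) = -359/((63 - 163)/(-129) + sqrt(-17)) = -359/(-100*(-1/129) + I*sqrt(17)) = -359/(100/129 + I*sqrt(17))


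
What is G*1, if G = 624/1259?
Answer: 624/1259 ≈ 0.49563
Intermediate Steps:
G = 624/1259 (G = 624*(1/1259) = 624/1259 ≈ 0.49563)
G*1 = (624/1259)*1 = 624/1259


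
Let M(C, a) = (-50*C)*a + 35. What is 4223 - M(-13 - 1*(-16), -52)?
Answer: -3612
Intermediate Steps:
M(C, a) = 35 - 50*C*a (M(C, a) = -50*C*a + 35 = 35 - 50*C*a)
4223 - M(-13 - 1*(-16), -52) = 4223 - (35 - 50*(-13 - 1*(-16))*(-52)) = 4223 - (35 - 50*(-13 + 16)*(-52)) = 4223 - (35 - 50*3*(-52)) = 4223 - (35 + 7800) = 4223 - 1*7835 = 4223 - 7835 = -3612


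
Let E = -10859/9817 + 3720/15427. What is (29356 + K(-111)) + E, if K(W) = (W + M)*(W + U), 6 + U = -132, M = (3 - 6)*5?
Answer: 9197236744517/151446859 ≈ 60729.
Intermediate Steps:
M = -15 (M = -3*5 = -15)
U = -138 (U = -6 - 132 = -138)
E = -131002553/151446859 (E = -10859*1/9817 + 3720*(1/15427) = -10859/9817 + 3720/15427 = -131002553/151446859 ≈ -0.86501)
K(W) = (-138 + W)*(-15 + W) (K(W) = (W - 15)*(W - 138) = (-15 + W)*(-138 + W) = (-138 + W)*(-15 + W))
(29356 + K(-111)) + E = (29356 + (2070 + (-111)**2 - 153*(-111))) - 131002553/151446859 = (29356 + (2070 + 12321 + 16983)) - 131002553/151446859 = (29356 + 31374) - 131002553/151446859 = 60730 - 131002553/151446859 = 9197236744517/151446859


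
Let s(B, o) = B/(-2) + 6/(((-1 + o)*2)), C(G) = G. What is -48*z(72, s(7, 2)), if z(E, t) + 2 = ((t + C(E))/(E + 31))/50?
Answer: 245484/2575 ≈ 95.334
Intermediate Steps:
s(B, o) = 6/(-2 + 2*o) - B/2 (s(B, o) = B*(-1/2) + 6/(-2 + 2*o) = -B/2 + 6/(-2 + 2*o) = 6/(-2 + 2*o) - B/2)
z(E, t) = -2 + (E + t)/(50*(31 + E)) (z(E, t) = -2 + ((t + E)/(E + 31))/50 = -2 + ((E + t)/(31 + E))*(1/50) = -2 + (E + t)/(50*(31 + E)))
-48*z(72, s(7, 2)) = -24*(-3100 + (6 + 7 - 1*7*2)/(2*(-1 + 2)) - 99*72)/(25*(31 + 72)) = -24*(-3100 + (1/2)*(6 + 7 - 14)/1 - 7128)/(25*103) = -24*(-3100 + (1/2)*1*(-1) - 7128)/(25*103) = -24*(-3100 - 1/2 - 7128)/(25*103) = -24*(-20457)/(25*103*2) = -48*(-20457/10300) = 245484/2575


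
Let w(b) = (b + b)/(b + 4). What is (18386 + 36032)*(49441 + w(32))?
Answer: 24215193730/9 ≈ 2.6906e+9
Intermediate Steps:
w(b) = 2*b/(4 + b) (w(b) = (2*b)/(4 + b) = 2*b/(4 + b))
(18386 + 36032)*(49441 + w(32)) = (18386 + 36032)*(49441 + 2*32/(4 + 32)) = 54418*(49441 + 2*32/36) = 54418*(49441 + 2*32*(1/36)) = 54418*(49441 + 16/9) = 54418*(444985/9) = 24215193730/9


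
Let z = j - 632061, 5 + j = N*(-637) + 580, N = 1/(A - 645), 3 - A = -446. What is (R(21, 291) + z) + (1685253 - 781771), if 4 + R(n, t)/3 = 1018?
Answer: 1100165/4 ≈ 2.7504e+5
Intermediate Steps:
A = 449 (A = 3 - 1*(-446) = 3 + 446 = 449)
R(n, t) = 3042 (R(n, t) = -12 + 3*1018 = -12 + 3054 = 3042)
N = -1/196 (N = 1/(449 - 645) = 1/(-196) = -1/196 ≈ -0.0051020)
j = 2313/4 (j = -5 + (-1/196*(-637) + 580) = -5 + (13/4 + 580) = -5 + 2333/4 = 2313/4 ≈ 578.25)
z = -2525931/4 (z = 2313/4 - 632061 = -2525931/4 ≈ -6.3148e+5)
(R(21, 291) + z) + (1685253 - 781771) = (3042 - 2525931/4) + (1685253 - 781771) = -2513763/4 + 903482 = 1100165/4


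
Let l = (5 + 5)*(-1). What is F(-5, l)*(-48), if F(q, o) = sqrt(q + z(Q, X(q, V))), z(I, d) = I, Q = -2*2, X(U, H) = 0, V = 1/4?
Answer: -144*I ≈ -144.0*I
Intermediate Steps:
V = 1/4 (V = 1*(1/4) = 1/4 ≈ 0.25000)
Q = -4
l = -10 (l = 10*(-1) = -10)
F(q, o) = sqrt(-4 + q) (F(q, o) = sqrt(q - 4) = sqrt(-4 + q))
F(-5, l)*(-48) = sqrt(-4 - 5)*(-48) = sqrt(-9)*(-48) = (3*I)*(-48) = -144*I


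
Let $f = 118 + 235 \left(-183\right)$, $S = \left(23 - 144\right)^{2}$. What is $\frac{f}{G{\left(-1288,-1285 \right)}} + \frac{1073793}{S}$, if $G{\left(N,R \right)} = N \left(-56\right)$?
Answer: $\frac{76822632937}{1056026048} \approx 72.747$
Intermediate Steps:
$G{\left(N,R \right)} = - 56 N$
$S = 14641$ ($S = \left(-121\right)^{2} = 14641$)
$f = -42887$ ($f = 118 - 43005 = -42887$)
$\frac{f}{G{\left(-1288,-1285 \right)}} + \frac{1073793}{S} = - \frac{42887}{\left(-56\right) \left(-1288\right)} + \frac{1073793}{14641} = - \frac{42887}{72128} + 1073793 \cdot \frac{1}{14641} = \left(-42887\right) \frac{1}{72128} + \frac{1073793}{14641} = - \frac{42887}{72128} + \frac{1073793}{14641} = \frac{76822632937}{1056026048}$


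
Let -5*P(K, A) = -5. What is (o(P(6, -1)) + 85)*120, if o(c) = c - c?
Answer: 10200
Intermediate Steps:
P(K, A) = 1 (P(K, A) = -1/5*(-5) = 1)
o(c) = 0
(o(P(6, -1)) + 85)*120 = (0 + 85)*120 = 85*120 = 10200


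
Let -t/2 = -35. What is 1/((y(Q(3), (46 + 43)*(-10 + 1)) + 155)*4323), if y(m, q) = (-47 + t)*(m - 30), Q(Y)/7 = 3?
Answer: -1/224796 ≈ -4.4485e-6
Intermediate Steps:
t = 70 (t = -2*(-35) = 70)
Q(Y) = 21 (Q(Y) = 7*3 = 21)
y(m, q) = -690 + 23*m (y(m, q) = (-47 + 70)*(m - 30) = 23*(-30 + m) = -690 + 23*m)
1/((y(Q(3), (46 + 43)*(-10 + 1)) + 155)*4323) = 1/(((-690 + 23*21) + 155)*4323) = (1/4323)/((-690 + 483) + 155) = (1/4323)/(-207 + 155) = (1/4323)/(-52) = -1/52*1/4323 = -1/224796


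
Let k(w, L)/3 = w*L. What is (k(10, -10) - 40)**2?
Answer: 115600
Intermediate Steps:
k(w, L) = 3*L*w (k(w, L) = 3*(w*L) = 3*(L*w) = 3*L*w)
(k(10, -10) - 40)**2 = (3*(-10)*10 - 40)**2 = (-300 - 40)**2 = (-340)**2 = 115600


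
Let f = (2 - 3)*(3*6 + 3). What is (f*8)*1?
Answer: -168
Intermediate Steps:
f = -21 (f = -(18 + 3) = -1*21 = -21)
(f*8)*1 = -21*8*1 = -168*1 = -168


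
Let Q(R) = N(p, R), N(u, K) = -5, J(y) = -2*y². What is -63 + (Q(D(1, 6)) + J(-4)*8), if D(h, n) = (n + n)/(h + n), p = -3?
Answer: -324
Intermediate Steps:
D(h, n) = 2*n/(h + n) (D(h, n) = (2*n)/(h + n) = 2*n/(h + n))
Q(R) = -5
-63 + (Q(D(1, 6)) + J(-4)*8) = -63 + (-5 - 2*(-4)²*8) = -63 + (-5 - 2*16*8) = -63 + (-5 - 32*8) = -63 + (-5 - 256) = -63 - 261 = -324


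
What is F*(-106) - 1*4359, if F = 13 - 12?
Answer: -4465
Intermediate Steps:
F = 1
F*(-106) - 1*4359 = 1*(-106) - 1*4359 = -106 - 4359 = -4465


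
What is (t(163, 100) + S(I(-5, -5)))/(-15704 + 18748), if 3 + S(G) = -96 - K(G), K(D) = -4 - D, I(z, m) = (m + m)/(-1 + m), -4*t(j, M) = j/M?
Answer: -112489/3652800 ≈ -0.030795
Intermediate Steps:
t(j, M) = -j/(4*M)
I(z, m) = 2*m/(-1 + m) (I(z, m) = (2*m)/(-1 + m) = 2*m/(-1 + m))
S(G) = -95 + G (S(G) = -3 + (-96 - (-4 - G)) = -3 + (-96 + (4 + G)) = -3 + (-92 + G) = -95 + G)
(t(163, 100) + S(I(-5, -5)))/(-15704 + 18748) = (-¼*163/100 + (-95 + 2*(-5)/(-1 - 5)))/(-15704 + 18748) = (-¼*163*1/100 + (-95 + 2*(-5)/(-6)))/3044 = (-163/400 + (-95 + 2*(-5)*(-⅙)))*(1/3044) = (-163/400 + (-95 + 5/3))*(1/3044) = (-163/400 - 280/3)*(1/3044) = -112489/1200*1/3044 = -112489/3652800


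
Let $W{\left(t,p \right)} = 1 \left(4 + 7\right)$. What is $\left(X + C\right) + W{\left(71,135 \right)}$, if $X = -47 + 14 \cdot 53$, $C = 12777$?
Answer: $13483$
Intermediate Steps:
$W{\left(t,p \right)} = 11$ ($W{\left(t,p \right)} = 1 \cdot 11 = 11$)
$X = 695$ ($X = -47 + 742 = 695$)
$\left(X + C\right) + W{\left(71,135 \right)} = \left(695 + 12777\right) + 11 = 13472 + 11 = 13483$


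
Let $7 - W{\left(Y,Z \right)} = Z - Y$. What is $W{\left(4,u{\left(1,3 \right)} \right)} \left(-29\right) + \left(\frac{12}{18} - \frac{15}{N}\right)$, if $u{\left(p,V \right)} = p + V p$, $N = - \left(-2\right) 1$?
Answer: $- \frac{1259}{6} \approx -209.83$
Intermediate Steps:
$N = 2$ ($N = \left(-1\right) \left(-2\right) = 2$)
$W{\left(Y,Z \right)} = 7 + Y - Z$ ($W{\left(Y,Z \right)} = 7 - \left(Z - Y\right) = 7 + \left(Y - Z\right) = 7 + Y - Z$)
$W{\left(4,u{\left(1,3 \right)} \right)} \left(-29\right) + \left(\frac{12}{18} - \frac{15}{N}\right) = \left(7 + 4 - 1 \left(1 + 3\right)\right) \left(-29\right) + \left(\frac{12}{18} - \frac{15}{2}\right) = \left(7 + 4 - 1 \cdot 4\right) \left(-29\right) + \left(12 \cdot \frac{1}{18} - \frac{15}{2}\right) = \left(7 + 4 - 4\right) \left(-29\right) + \left(\frac{2}{3} - \frac{15}{2}\right) = \left(7 + 4 - 4\right) \left(-29\right) - \frac{41}{6} = 7 \left(-29\right) - \frac{41}{6} = -203 - \frac{41}{6} = - \frac{1259}{6}$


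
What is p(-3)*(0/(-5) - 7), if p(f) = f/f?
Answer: -7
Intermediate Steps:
p(f) = 1
p(-3)*(0/(-5) - 7) = 1*(0/(-5) - 7) = 1*(0*(-⅕) - 7) = 1*(0 - 7) = 1*(-7) = -7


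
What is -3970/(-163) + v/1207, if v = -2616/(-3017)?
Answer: 14457256838/593567597 ≈ 24.357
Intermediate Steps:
v = 2616/3017 (v = -2616*(-1/3017) = 2616/3017 ≈ 0.86709)
-3970/(-163) + v/1207 = -3970/(-163) + (2616/3017)/1207 = -3970*(-1/163) + (2616/3017)*(1/1207) = 3970/163 + 2616/3641519 = 14457256838/593567597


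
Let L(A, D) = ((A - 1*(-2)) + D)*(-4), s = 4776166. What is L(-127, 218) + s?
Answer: 4775794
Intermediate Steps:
L(A, D) = -8 - 4*A - 4*D (L(A, D) = ((A + 2) + D)*(-4) = ((2 + A) + D)*(-4) = (2 + A + D)*(-4) = -8 - 4*A - 4*D)
L(-127, 218) + s = (-8 - 4*(-127) - 4*218) + 4776166 = (-8 + 508 - 872) + 4776166 = -372 + 4776166 = 4775794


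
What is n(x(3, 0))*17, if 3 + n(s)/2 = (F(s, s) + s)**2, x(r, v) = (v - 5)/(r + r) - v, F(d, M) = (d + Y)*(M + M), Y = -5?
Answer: 209338/81 ≈ 2584.4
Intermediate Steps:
F(d, M) = 2*M*(-5 + d) (F(d, M) = (d - 5)*(M + M) = (-5 + d)*(2*M) = 2*M*(-5 + d))
x(r, v) = -v + (-5 + v)/(2*r) (x(r, v) = (-5 + v)/((2*r)) - v = (-5 + v)*(1/(2*r)) - v = (-5 + v)/(2*r) - v = -v + (-5 + v)/(2*r))
n(s) = -6 + 2*(s + 2*s*(-5 + s))**2 (n(s) = -6 + 2*(2*s*(-5 + s) + s)**2 = -6 + 2*(s + 2*s*(-5 + s))**2)
n(x(3, 0))*17 = (-6 + 2*((1/2)*(-5 + 0 - 2*3*0)/3)**2*(-9 + 2*((1/2)*(-5 + 0 - 2*3*0)/3))**2)*17 = (-6 + 2*((1/2)*(1/3)*(-5 + 0 + 0))**2*(-9 + 2*((1/2)*(1/3)*(-5 + 0 + 0)))**2)*17 = (-6 + 2*((1/2)*(1/3)*(-5))**2*(-9 + 2*((1/2)*(1/3)*(-5)))**2)*17 = (-6 + 2*(-5/6)**2*(-9 + 2*(-5/6))**2)*17 = (-6 + 2*(25/36)*(-9 - 5/3)**2)*17 = (-6 + 2*(25/36)*(-32/3)**2)*17 = (-6 + 2*(25/36)*(1024/9))*17 = (-6 + 12800/81)*17 = (12314/81)*17 = 209338/81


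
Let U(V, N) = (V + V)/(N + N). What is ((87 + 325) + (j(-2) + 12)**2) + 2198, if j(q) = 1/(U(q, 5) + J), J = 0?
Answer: 10801/4 ≈ 2700.3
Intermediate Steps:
U(V, N) = V/N (U(V, N) = (2*V)/((2*N)) = (2*V)*(1/(2*N)) = V/N)
j(q) = 5/q (j(q) = 1/(q/5 + 0) = 1/(q/5) = 5/q)
((87 + 325) + (j(-2) + 12)**2) + 2198 = ((87 + 325) + (5/(-2) + 12)**2) + 2198 = (412 + (5*(-1/2) + 12)**2) + 2198 = (412 + (-5/2 + 12)**2) + 2198 = (412 + (19/2)**2) + 2198 = (412 + 361/4) + 2198 = 2009/4 + 2198 = 10801/4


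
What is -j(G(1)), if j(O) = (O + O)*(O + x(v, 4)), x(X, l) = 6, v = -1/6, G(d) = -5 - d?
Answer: 0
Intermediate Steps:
v = -⅙ (v = -1*⅙ = -⅙ ≈ -0.16667)
j(O) = 2*O*(6 + O) (j(O) = (O + O)*(O + 6) = (2*O)*(6 + O) = 2*O*(6 + O))
-j(G(1)) = -2*(-5 - 1*1)*(6 + (-5 - 1*1)) = -2*(-5 - 1)*(6 + (-5 - 1)) = -2*(-6)*(6 - 6) = -2*(-6)*0 = -1*0 = 0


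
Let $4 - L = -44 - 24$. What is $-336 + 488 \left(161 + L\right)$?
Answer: $113368$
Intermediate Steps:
$L = 72$ ($L = 4 - \left(-44 - 24\right) = 4 - -68 = 4 + 68 = 72$)
$-336 + 488 \left(161 + L\right) = -336 + 488 \left(161 + 72\right) = -336 + 488 \cdot 233 = -336 + 113704 = 113368$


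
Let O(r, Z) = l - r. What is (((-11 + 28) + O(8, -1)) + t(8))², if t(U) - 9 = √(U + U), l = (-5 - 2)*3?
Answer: 1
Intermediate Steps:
l = -21 (l = -7*3 = -21)
O(r, Z) = -21 - r
t(U) = 9 + √2*√U (t(U) = 9 + √(U + U) = 9 + √(2*U) = 9 + √2*√U)
(((-11 + 28) + O(8, -1)) + t(8))² = (((-11 + 28) + (-21 - 1*8)) + (9 + √2*√8))² = ((17 + (-21 - 8)) + (9 + √2*(2*√2)))² = ((17 - 29) + (9 + 4))² = (-12 + 13)² = 1² = 1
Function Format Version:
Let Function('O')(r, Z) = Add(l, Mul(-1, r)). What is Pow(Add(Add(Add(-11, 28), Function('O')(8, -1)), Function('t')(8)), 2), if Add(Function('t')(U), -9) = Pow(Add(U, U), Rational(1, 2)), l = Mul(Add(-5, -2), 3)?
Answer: 1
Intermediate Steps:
l = -21 (l = Mul(-7, 3) = -21)
Function('O')(r, Z) = Add(-21, Mul(-1, r))
Function('t')(U) = Add(9, Mul(Pow(2, Rational(1, 2)), Pow(U, Rational(1, 2)))) (Function('t')(U) = Add(9, Pow(Add(U, U), Rational(1, 2))) = Add(9, Pow(Mul(2, U), Rational(1, 2))) = Add(9, Mul(Pow(2, Rational(1, 2)), Pow(U, Rational(1, 2)))))
Pow(Add(Add(Add(-11, 28), Function('O')(8, -1)), Function('t')(8)), 2) = Pow(Add(Add(Add(-11, 28), Add(-21, Mul(-1, 8))), Add(9, Mul(Pow(2, Rational(1, 2)), Pow(8, Rational(1, 2))))), 2) = Pow(Add(Add(17, Add(-21, -8)), Add(9, Mul(Pow(2, Rational(1, 2)), Mul(2, Pow(2, Rational(1, 2)))))), 2) = Pow(Add(Add(17, -29), Add(9, 4)), 2) = Pow(Add(-12, 13), 2) = Pow(1, 2) = 1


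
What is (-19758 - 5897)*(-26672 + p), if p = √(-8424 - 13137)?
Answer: 684270160 - 25655*I*√21561 ≈ 6.8427e+8 - 3.7671e+6*I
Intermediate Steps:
p = I*√21561 (p = √(-21561) = I*√21561 ≈ 146.84*I)
(-19758 - 5897)*(-26672 + p) = (-19758 - 5897)*(-26672 + I*√21561) = -25655*(-26672 + I*√21561) = 684270160 - 25655*I*√21561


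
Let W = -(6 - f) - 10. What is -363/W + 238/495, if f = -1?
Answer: 183731/8415 ≈ 21.834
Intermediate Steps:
W = -17 (W = -(6 - 1*(-1)) - 10 = -(6 + 1) - 10 = -1*7 - 10 = -7 - 10 = -17)
-363/W + 238/495 = -363/(-17) + 238/495 = -363*(-1/17) + 238*(1/495) = 363/17 + 238/495 = 183731/8415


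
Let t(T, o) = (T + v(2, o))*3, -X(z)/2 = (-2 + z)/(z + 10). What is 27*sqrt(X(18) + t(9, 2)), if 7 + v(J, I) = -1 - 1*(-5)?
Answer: 27*sqrt(826)/7 ≈ 110.86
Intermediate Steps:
X(z) = -2*(-2 + z)/(10 + z) (X(z) = -2*(-2 + z)/(z + 10) = -2*(-2 + z)/(10 + z))
v(J, I) = -3 (v(J, I) = -7 + (-1 - 1*(-5)) = -7 + (-1 + 5) = -7 + 4 = -3)
t(T, o) = -9 + 3*T (t(T, o) = (T - 3)*3 = (-3 + T)*3 = -9 + 3*T)
27*sqrt(X(18) + t(9, 2)) = 27*sqrt(2*(2 - 1*18)/(10 + 18) + (-9 + 3*9)) = 27*sqrt(2*(2 - 18)/28 + (-9 + 27)) = 27*sqrt(2*(1/28)*(-16) + 18) = 27*sqrt(-8/7 + 18) = 27*sqrt(118/7) = 27*(sqrt(826)/7) = 27*sqrt(826)/7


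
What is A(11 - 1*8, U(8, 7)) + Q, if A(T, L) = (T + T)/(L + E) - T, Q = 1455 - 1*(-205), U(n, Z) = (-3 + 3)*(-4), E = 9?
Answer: 4973/3 ≈ 1657.7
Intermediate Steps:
U(n, Z) = 0 (U(n, Z) = 0*(-4) = 0)
Q = 1660 (Q = 1455 + 205 = 1660)
A(T, L) = -T + 2*T/(9 + L) (A(T, L) = (T + T)/(L + 9) - T = (2*T)/(9 + L) - T = 2*T/(9 + L) - T = -T + 2*T/(9 + L))
A(11 - 1*8, U(8, 7)) + Q = -(11 - 1*8)*(7 + 0)/(9 + 0) + 1660 = -1*(11 - 8)*7/9 + 1660 = -1*3*1/9*7 + 1660 = -7/3 + 1660 = 4973/3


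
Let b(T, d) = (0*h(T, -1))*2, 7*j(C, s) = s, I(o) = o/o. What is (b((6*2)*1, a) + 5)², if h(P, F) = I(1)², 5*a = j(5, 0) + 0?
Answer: 25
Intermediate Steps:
I(o) = 1
j(C, s) = s/7
a = 0 (a = ((⅐)*0 + 0)/5 = (0 + 0)/5 = (⅕)*0 = 0)
h(P, F) = 1 (h(P, F) = 1² = 1)
b(T, d) = 0 (b(T, d) = (0*1)*2 = 0*2 = 0)
(b((6*2)*1, a) + 5)² = (0 + 5)² = 5² = 25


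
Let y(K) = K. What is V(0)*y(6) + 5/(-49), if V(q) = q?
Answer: -5/49 ≈ -0.10204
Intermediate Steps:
V(0)*y(6) + 5/(-49) = 0*6 + 5/(-49) = 0 + 5*(-1/49) = 0 - 5/49 = -5/49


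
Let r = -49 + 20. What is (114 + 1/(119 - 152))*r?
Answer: -109069/33 ≈ -3305.1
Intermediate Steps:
r = -29
(114 + 1/(119 - 152))*r = (114 + 1/(119 - 152))*(-29) = (114 + 1/(-33))*(-29) = (114 - 1/33)*(-29) = (3761/33)*(-29) = -109069/33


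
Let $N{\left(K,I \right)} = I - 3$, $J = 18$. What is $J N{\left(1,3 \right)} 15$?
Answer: $0$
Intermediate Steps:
$N{\left(K,I \right)} = -3 + I$ ($N{\left(K,I \right)} = I - 3 = -3 + I$)
$J N{\left(1,3 \right)} 15 = 18 \left(-3 + 3\right) 15 = 18 \cdot 0 \cdot 15 = 0 \cdot 15 = 0$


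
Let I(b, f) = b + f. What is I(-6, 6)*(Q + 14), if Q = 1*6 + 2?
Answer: 0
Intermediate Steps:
Q = 8 (Q = 6 + 2 = 8)
I(-6, 6)*(Q + 14) = (-6 + 6)*(8 + 14) = 0*22 = 0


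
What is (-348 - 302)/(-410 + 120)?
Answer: 65/29 ≈ 2.2414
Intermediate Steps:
(-348 - 302)/(-410 + 120) = -650/(-290) = -650*(-1/290) = 65/29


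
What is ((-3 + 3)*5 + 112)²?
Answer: 12544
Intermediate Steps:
((-3 + 3)*5 + 112)² = (0*5 + 112)² = (0 + 112)² = 112² = 12544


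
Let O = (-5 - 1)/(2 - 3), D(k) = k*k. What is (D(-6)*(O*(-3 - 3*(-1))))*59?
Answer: 0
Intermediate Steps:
D(k) = k²
O = 6 (O = -6/(-1) = -6*(-1) = 6)
(D(-6)*(O*(-3 - 3*(-1))))*59 = ((-6)²*(6*(-3 - 3*(-1))))*59 = (36*(6*(-3 + 3)))*59 = (36*(6*0))*59 = (36*0)*59 = 0*59 = 0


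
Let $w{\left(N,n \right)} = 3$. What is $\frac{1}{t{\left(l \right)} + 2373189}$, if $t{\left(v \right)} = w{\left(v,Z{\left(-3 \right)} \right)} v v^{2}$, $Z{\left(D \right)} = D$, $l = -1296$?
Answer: $- \frac{1}{6527973819} \approx -1.5319 \cdot 10^{-10}$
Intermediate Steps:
$t{\left(v \right)} = 3 v^{3}$ ($t{\left(v \right)} = 3 v v^{2} = 3 v^{3}$)
$\frac{1}{t{\left(l \right)} + 2373189} = \frac{1}{3 \left(-1296\right)^{3} + 2373189} = \frac{1}{3 \left(-2176782336\right) + 2373189} = \frac{1}{-6530347008 + 2373189} = \frac{1}{-6527973819} = - \frac{1}{6527973819}$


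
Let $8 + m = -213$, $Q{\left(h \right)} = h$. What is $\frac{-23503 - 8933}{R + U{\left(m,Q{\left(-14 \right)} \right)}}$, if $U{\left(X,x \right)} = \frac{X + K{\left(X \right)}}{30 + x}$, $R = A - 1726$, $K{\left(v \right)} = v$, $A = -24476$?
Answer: $\frac{259488}{209837} \approx 1.2366$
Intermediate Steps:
$R = -26202$ ($R = -24476 - 1726 = -26202$)
$m = -221$ ($m = -8 - 213 = -221$)
$U{\left(X,x \right)} = \frac{2 X}{30 + x}$ ($U{\left(X,x \right)} = \frac{X + X}{30 + x} = \frac{2 X}{30 + x}$)
$\frac{-23503 - 8933}{R + U{\left(m,Q{\left(-14 \right)} \right)}} = \frac{-23503 - 8933}{-26202 + 2 \left(-221\right) \frac{1}{30 - 14}} = - \frac{32436}{-26202 + 2 \left(-221\right) \frac{1}{16}} = - \frac{32436}{-26202 - \frac{221}{8}} = - \frac{32436}{- \frac{209837}{8}} = \left(-32436\right) \left(- \frac{8}{209837}\right) = \frac{259488}{209837}$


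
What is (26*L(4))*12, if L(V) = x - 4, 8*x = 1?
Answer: -1209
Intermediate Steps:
x = 1/8 (x = (1/8)*1 = 1/8 ≈ 0.12500)
L(V) = -31/8 (L(V) = 1/8 - 4 = -31/8)
(26*L(4))*12 = (26*(-31/8))*12 = -403/4*12 = -1209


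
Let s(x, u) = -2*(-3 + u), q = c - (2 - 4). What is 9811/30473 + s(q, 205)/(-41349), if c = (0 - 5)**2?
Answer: 417986131/1260028077 ≈ 0.33173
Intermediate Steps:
c = 25 (c = (-5)**2 = 25)
q = 27 (q = 25 - (2 - 4) = 25 - 1*(-2) = 25 + 2 = 27)
s(x, u) = 6 - 2*u
9811/30473 + s(q, 205)/(-41349) = 9811/30473 + (6 - 2*205)/(-41349) = 9811*(1/30473) + (6 - 410)*(-1/41349) = 9811/30473 - 404*(-1/41349) = 9811/30473 + 404/41349 = 417986131/1260028077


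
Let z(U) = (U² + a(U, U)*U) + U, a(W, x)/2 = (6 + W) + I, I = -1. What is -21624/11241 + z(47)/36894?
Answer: -39860564/23040303 ≈ -1.7300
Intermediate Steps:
a(W, x) = 10 + 2*W (a(W, x) = 2*((6 + W) - 1) = 2*(5 + W) = 10 + 2*W)
z(U) = U + U² + U*(10 + 2*U) (z(U) = (U² + (10 + 2*U)*U) + U = (U² + U*(10 + 2*U)) + U = U + U² + U*(10 + 2*U))
-21624/11241 + z(47)/36894 = -21624/11241 + (47*(11 + 3*47))/36894 = -21624*1/11241 + (47*(11 + 141))*(1/36894) = -7208/3747 + (47*152)*(1/36894) = -7208/3747 + 7144*(1/36894) = -7208/3747 + 3572/18447 = -39860564/23040303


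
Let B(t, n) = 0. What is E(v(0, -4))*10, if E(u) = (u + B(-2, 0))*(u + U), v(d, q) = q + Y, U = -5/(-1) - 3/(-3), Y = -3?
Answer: 70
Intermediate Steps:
U = 6 (U = -5*(-1) - 3*(-⅓) = 5 + 1 = 6)
v(d, q) = -3 + q (v(d, q) = q - 3 = -3 + q)
E(u) = u*(6 + u) (E(u) = (u + 0)*(u + 6) = u*(6 + u))
E(v(0, -4))*10 = ((-3 - 4)*(6 + (-3 - 4)))*10 = -7*(6 - 7)*10 = -7*(-1)*10 = 7*10 = 70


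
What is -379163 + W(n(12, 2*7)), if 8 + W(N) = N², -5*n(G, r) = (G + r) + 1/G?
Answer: -1364917631/3600 ≈ -3.7914e+5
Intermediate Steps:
n(G, r) = -G/5 - r/5 - 1/(5*G) (n(G, r) = -((G + r) + 1/G)/5 = -(G + r + 1/G)/5 = -G/5 - r/5 - 1/(5*G))
W(N) = -8 + N²
-379163 + W(n(12, 2*7)) = -379163 + (-8 + ((⅕)*(-1 - 1*12*(12 + 2*7))/12)²) = -379163 + (-8 + ((⅕)*(1/12)*(-1 - 1*12*(12 + 14)))²) = -379163 + (-8 + ((⅕)*(1/12)*(-1 - 1*12*26))²) = -379163 + (-8 + ((⅕)*(1/12)*(-1 - 312))²) = -379163 + (-8 + ((⅕)*(1/12)*(-313))²) = -379163 + (-8 + (-313/60)²) = -379163 + (-8 + 97969/3600) = -379163 + 69169/3600 = -1364917631/3600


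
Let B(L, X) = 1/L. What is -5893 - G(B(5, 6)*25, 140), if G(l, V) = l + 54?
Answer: -5952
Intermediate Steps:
G(l, V) = 54 + l
-5893 - G(B(5, 6)*25, 140) = -5893 - (54 + 25/5) = -5893 - (54 + (⅕)*25) = -5893 - (54 + 5) = -5893 - 1*59 = -5893 - 59 = -5952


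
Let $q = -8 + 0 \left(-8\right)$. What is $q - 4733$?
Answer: $-4741$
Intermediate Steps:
$q = -8$ ($q = -8 + 0 = -8$)
$q - 4733 = -8 - 4733 = -4741$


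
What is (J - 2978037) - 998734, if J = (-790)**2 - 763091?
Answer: -4115762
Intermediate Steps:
J = -138991 (J = 624100 - 763091 = -138991)
(J - 2978037) - 998734 = (-138991 - 2978037) - 998734 = -3117028 - 998734 = -4115762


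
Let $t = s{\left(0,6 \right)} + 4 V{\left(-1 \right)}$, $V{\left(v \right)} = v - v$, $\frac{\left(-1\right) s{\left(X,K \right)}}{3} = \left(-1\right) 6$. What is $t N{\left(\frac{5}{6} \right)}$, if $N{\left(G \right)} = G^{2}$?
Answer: $\frac{25}{2} \approx 12.5$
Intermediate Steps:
$s{\left(X,K \right)} = 18$ ($s{\left(X,K \right)} = - 3 \left(\left(-1\right) 6\right) = \left(-3\right) \left(-6\right) = 18$)
$V{\left(v \right)} = 0$
$t = 18$ ($t = 18 + 4 \cdot 0 = 18 + 0 = 18$)
$t N{\left(\frac{5}{6} \right)} = 18 \left(\frac{5}{6}\right)^{2} = 18 \cdot \frac{25}{36} = \frac{25}{2}$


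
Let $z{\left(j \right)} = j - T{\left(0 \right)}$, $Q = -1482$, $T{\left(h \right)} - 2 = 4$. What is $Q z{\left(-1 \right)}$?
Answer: $10374$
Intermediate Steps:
$T{\left(h \right)} = 6$ ($T{\left(h \right)} = 2 + 4 = 6$)
$z{\left(j \right)} = -6 + j$ ($z{\left(j \right)} = j - 6 = -6 + j$)
$Q z{\left(-1 \right)} = - 1482 \left(-6 - 1\right) = \left(-1482\right) \left(-7\right) = 10374$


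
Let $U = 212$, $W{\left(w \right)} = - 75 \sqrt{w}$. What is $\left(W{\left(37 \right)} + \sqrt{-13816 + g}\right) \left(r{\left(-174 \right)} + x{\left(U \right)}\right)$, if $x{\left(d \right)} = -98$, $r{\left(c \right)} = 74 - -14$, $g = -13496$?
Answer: $750 \sqrt{37} - 40 i \sqrt{1707} \approx 4562.1 - 1652.6 i$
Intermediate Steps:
$r{\left(c \right)} = 88$ ($r{\left(c \right)} = 74 + 14 = 88$)
$\left(W{\left(37 \right)} + \sqrt{-13816 + g}\right) \left(r{\left(-174 \right)} + x{\left(U \right)}\right) = \left(- 75 \sqrt{37} + \sqrt{-13816 - 13496}\right) \left(88 - 98\right) = \left(- 75 \sqrt{37} + \sqrt{-27312}\right) \left(-10\right) = \left(- 75 \sqrt{37} + 4 i \sqrt{1707}\right) \left(-10\right) = 750 \sqrt{37} - 40 i \sqrt{1707}$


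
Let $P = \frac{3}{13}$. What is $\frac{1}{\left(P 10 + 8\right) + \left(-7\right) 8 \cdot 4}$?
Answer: $- \frac{13}{2778} \approx -0.0046796$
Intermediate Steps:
$P = \frac{3}{13}$ ($P = 3 \cdot \frac{1}{13} = \frac{3}{13} \approx 0.23077$)
$\frac{1}{\left(P 10 + 8\right) + \left(-7\right) 8 \cdot 4} = \frac{1}{\left(\frac{3}{13} \cdot 10 + 8\right) + \left(-7\right) 8 \cdot 4} = \frac{1}{\left(\frac{30}{13} + 8\right) - 224} = \frac{1}{\frac{134}{13} - 224} = \frac{1}{- \frac{2778}{13}} = - \frac{13}{2778}$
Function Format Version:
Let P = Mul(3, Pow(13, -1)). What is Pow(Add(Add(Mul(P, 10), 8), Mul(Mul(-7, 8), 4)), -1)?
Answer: Rational(-13, 2778) ≈ -0.0046796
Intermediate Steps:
P = Rational(3, 13) (P = Mul(3, Rational(1, 13)) = Rational(3, 13) ≈ 0.23077)
Pow(Add(Add(Mul(P, 10), 8), Mul(Mul(-7, 8), 4)), -1) = Pow(Add(Add(Mul(Rational(3, 13), 10), 8), Mul(Mul(-7, 8), 4)), -1) = Pow(Add(Add(Rational(30, 13), 8), Mul(-56, 4)), -1) = Pow(Add(Rational(134, 13), -224), -1) = Pow(Rational(-2778, 13), -1) = Rational(-13, 2778)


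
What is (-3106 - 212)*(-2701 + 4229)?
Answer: -5069904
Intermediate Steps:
(-3106 - 212)*(-2701 + 4229) = -3318*1528 = -5069904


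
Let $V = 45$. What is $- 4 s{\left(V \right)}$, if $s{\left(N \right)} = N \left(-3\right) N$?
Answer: $24300$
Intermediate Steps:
$s{\left(N \right)} = - 3 N^{2}$ ($s{\left(N \right)} = - 3 N N = - 3 N^{2}$)
$- 4 s{\left(V \right)} = - 4 \left(- 3 \cdot 45^{2}\right) = - 4 \left(\left(-3\right) 2025\right) = \left(-4\right) \left(-6075\right) = 24300$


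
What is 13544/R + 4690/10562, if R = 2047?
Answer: 76326079/10810207 ≈ 7.0606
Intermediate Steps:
13544/R + 4690/10562 = 13544/2047 + 4690/10562 = 13544*(1/2047) + 4690*(1/10562) = 13544/2047 + 2345/5281 = 76326079/10810207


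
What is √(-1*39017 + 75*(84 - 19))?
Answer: I*√34142 ≈ 184.78*I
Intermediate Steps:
√(-1*39017 + 75*(84 - 19)) = √(-39017 + 75*65) = √(-39017 + 4875) = √(-34142) = I*√34142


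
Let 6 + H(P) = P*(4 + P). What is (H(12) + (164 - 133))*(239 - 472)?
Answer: -50561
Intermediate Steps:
H(P) = -6 + P*(4 + P)
(H(12) + (164 - 133))*(239 - 472) = ((-6 + 12² + 4*12) + (164 - 133))*(239 - 472) = ((-6 + 144 + 48) + 31)*(-233) = (186 + 31)*(-233) = 217*(-233) = -50561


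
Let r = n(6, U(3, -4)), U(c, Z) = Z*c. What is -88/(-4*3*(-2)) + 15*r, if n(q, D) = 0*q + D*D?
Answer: 6469/3 ≈ 2156.3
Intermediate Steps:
n(q, D) = D**2 (n(q, D) = 0 + D**2 = D**2)
r = 144 (r = (-4*3)**2 = (-12)**2 = 144)
-88/(-4*3*(-2)) + 15*r = -88/(-4*3*(-2)) + 15*144 = -88/((-12*(-2))) + 2160 = -88/24 + 2160 = -88*1/24 + 2160 = -11/3 + 2160 = 6469/3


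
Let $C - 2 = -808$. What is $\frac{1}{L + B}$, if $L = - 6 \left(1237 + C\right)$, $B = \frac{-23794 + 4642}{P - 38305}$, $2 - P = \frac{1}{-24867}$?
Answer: $- \frac{238120175}{615659709354} \approx -0.00038677$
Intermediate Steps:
$C = -806$ ($C = 2 - 808 = -806$)
$P = \frac{49735}{24867}$ ($P = 2 - \frac{1}{-24867} = 2 - - \frac{1}{24867} = 2 + \frac{1}{24867} = \frac{49735}{24867} \approx 2.0$)
$B = \frac{119063196}{238120175}$ ($B = \frac{-23794 + 4642}{\frac{49735}{24867} - 38305} = - \frac{19152}{- \frac{952480700}{24867}} = \left(-19152\right) \left(- \frac{24867}{952480700}\right) = \frac{119063196}{238120175} \approx 0.50001$)
$L = -2586$ ($L = - 6 \left(1237 - 806\right) = \left(-6\right) 431 = -2586$)
$\frac{1}{L + B} = \frac{1}{-2586 + \frac{119063196}{238120175}} = \frac{1}{- \frac{615659709354}{238120175}} = - \frac{238120175}{615659709354}$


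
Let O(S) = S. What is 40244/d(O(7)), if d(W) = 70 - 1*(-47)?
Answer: 40244/117 ≈ 343.97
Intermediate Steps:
d(W) = 117 (d(W) = 70 + 47 = 117)
40244/d(O(7)) = 40244/117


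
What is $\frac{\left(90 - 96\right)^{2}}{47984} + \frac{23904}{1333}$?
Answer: $\frac{286764381}{15990668} \approx 17.933$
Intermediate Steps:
$\frac{\left(90 - 96\right)^{2}}{47984} + \frac{23904}{1333} = \left(-6\right)^{2} \cdot \frac{1}{47984} + 23904 \cdot \frac{1}{1333} = 36 \cdot \frac{1}{47984} + \frac{23904}{1333} = \frac{9}{11996} + \frac{23904}{1333} = \frac{286764381}{15990668}$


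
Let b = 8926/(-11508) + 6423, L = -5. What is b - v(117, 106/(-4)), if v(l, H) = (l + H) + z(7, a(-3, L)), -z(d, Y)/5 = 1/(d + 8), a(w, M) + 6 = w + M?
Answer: 18217330/2877 ≈ 6332.1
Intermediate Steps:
a(w, M) = -6 + M + w (a(w, M) = -6 + (w + M) = -6 + (M + w) = -6 + M + w)
z(d, Y) = -5/(8 + d) (z(d, Y) = -5/(d + 8) = -5/(8 + d))
b = 36953479/5754 (b = 8926*(-1/11508) + 6423 = -4463/5754 + 6423 = 36953479/5754 ≈ 6422.2)
v(l, H) = -⅓ + H + l (v(l, H) = (l + H) - 5/(8 + 7) = (H + l) - 5/15 = (H + l) - 5*1/15 = (H + l) - ⅓ = -⅓ + H + l)
b - v(117, 106/(-4)) = 36953479/5754 - (-⅓ + 106/(-4) + 117) = 36953479/5754 - (-⅓ + 106*(-¼) + 117) = 36953479/5754 - (-⅓ - 53/2 + 117) = 36953479/5754 - 1*541/6 = 36953479/5754 - 541/6 = 18217330/2877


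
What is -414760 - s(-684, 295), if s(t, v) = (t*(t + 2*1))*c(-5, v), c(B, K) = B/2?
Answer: 751460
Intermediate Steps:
c(B, K) = B/2
s(t, v) = -5*t*(2 + t)/2 (s(t, v) = (t*(t + 2*1))*((1/2)*(-5)) = (t*(t + 2))*(-5/2) = (t*(2 + t))*(-5/2) = -5*t*(2 + t)/2)
-414760 - s(-684, 295) = -414760 - (-5)*(-684)*(2 - 684)/2 = -414760 - (-5)*(-684)*(-682)/2 = -414760 - 1*(-1166220) = -414760 + 1166220 = 751460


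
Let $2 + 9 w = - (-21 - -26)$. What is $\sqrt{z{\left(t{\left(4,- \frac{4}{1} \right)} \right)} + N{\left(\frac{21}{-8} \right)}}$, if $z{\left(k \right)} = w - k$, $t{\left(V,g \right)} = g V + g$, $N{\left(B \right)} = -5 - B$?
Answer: $\frac{\sqrt{2426}}{12} \approx 4.1045$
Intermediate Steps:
$w = - \frac{7}{9}$ ($w = - \frac{2}{9} + \frac{\left(-1\right) \left(-21 - -26\right)}{9} = - \frac{2}{9} + \frac{\left(-1\right) \left(-21 + 26\right)}{9} = - \frac{2}{9} + \frac{\left(-1\right) 5}{9} = - \frac{2}{9} + \frac{1}{9} \left(-5\right) = - \frac{2}{9} - \frac{5}{9} = - \frac{7}{9} \approx -0.77778$)
$t{\left(V,g \right)} = g + V g$ ($t{\left(V,g \right)} = V g + g = g + V g$)
$z{\left(k \right)} = - \frac{7}{9} - k$
$\sqrt{z{\left(t{\left(4,- \frac{4}{1} \right)} \right)} + N{\left(\frac{21}{-8} \right)}} = \sqrt{\left(- \frac{7}{9} - - \frac{4}{1} \left(1 + 4\right)\right) - \left(5 + \frac{21}{-8}\right)} = \sqrt{\left(- \frac{7}{9} - \left(-4\right) 1 \cdot 5\right) - \left(5 + 21 \left(- \frac{1}{8}\right)\right)} = \sqrt{\left(- \frac{7}{9} - \left(-4\right) 5\right) - \frac{19}{8}} = \sqrt{\left(- \frac{7}{9} - -20\right) + \left(-5 + \frac{21}{8}\right)} = \sqrt{\left(- \frac{7}{9} + 20\right) - \frac{19}{8}} = \sqrt{\frac{173}{9} - \frac{19}{8}} = \sqrt{\frac{1213}{72}} = \frac{\sqrt{2426}}{12}$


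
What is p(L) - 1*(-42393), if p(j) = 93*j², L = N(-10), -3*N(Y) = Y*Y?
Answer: 437179/3 ≈ 1.4573e+5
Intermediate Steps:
N(Y) = -Y²/3 (N(Y) = -Y*Y/3 = -Y²/3)
L = -100/3 (L = -⅓*(-10)² = -⅓*100 = -100/3 ≈ -33.333)
p(L) - 1*(-42393) = 93*(-100/3)² - 1*(-42393) = 93*(10000/9) + 42393 = 310000/3 + 42393 = 437179/3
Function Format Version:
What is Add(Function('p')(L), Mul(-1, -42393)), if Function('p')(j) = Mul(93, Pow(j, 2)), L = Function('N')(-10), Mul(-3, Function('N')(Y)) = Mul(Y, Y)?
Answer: Rational(437179, 3) ≈ 1.4573e+5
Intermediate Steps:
Function('N')(Y) = Mul(Rational(-1, 3), Pow(Y, 2)) (Function('N')(Y) = Mul(Rational(-1, 3), Mul(Y, Y)) = Mul(Rational(-1, 3), Pow(Y, 2)))
L = Rational(-100, 3) (L = Mul(Rational(-1, 3), Pow(-10, 2)) = Mul(Rational(-1, 3), 100) = Rational(-100, 3) ≈ -33.333)
Add(Function('p')(L), Mul(-1, -42393)) = Add(Mul(93, Pow(Rational(-100, 3), 2)), Mul(-1, -42393)) = Add(Mul(93, Rational(10000, 9)), 42393) = Add(Rational(310000, 3), 42393) = Rational(437179, 3)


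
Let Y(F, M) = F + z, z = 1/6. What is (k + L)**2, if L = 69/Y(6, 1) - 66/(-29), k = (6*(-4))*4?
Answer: 7842873600/1151329 ≈ 6812.0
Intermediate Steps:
z = 1/6 ≈ 0.16667
Y(F, M) = 1/6 + F (Y(F, M) = F + 1/6 = 1/6 + F)
k = -96 (k = -24*4 = -96)
L = 14448/1073 (L = 69/(1/6 + 6) - 66/(-29) = 69/(37/6) - 66*(-1/29) = 69*(6/37) + 66/29 = 414/37 + 66/29 = 14448/1073 ≈ 13.465)
(k + L)**2 = (-96 + 14448/1073)**2 = (-88560/1073)**2 = 7842873600/1151329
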